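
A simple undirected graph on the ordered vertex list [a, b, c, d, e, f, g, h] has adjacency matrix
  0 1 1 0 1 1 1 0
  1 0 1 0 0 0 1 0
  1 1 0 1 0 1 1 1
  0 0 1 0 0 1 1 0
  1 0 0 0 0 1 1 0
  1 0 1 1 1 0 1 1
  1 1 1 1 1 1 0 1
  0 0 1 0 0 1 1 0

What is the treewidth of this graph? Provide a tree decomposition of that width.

Each bag holds 4 vertices, so the decomposition has width 3, which upper-bounds the treewidth. Conversely, {a, e, f, g} is a clique of size 4, and the vertices of any clique must share a bag in every tree decomposition; so some bag has ≥ 4 vertices and tw(G) ≥ 3. Hence tw(G) = 3 exactly.

Treewidth 3.
One optimal decomposition is:
Bags: B1 = {c, f, g, h}  B2 = {a, c, f, g}  B3 = {a, e, f, g}  B4 = {a, b, c, g}  B5 = {c, d, f, g}
Tree: B1–B2, B2–B3, B2–B4, B2–B5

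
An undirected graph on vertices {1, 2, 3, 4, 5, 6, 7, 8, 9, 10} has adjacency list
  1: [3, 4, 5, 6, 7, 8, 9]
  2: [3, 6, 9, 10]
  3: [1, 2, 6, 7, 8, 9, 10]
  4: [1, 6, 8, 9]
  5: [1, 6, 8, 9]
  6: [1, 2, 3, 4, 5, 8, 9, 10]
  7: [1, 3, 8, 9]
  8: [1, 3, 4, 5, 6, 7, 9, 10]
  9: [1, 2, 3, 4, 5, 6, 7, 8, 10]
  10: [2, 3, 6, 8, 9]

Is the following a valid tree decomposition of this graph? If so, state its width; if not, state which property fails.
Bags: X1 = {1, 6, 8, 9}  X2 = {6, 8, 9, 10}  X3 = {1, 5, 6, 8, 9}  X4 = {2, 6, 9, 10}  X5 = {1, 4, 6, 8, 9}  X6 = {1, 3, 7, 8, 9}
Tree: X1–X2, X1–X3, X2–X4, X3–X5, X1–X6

A tree decomposition must satisfy three properties: every vertex lies in some bag; for every edge, both endpoints lie together in some bag; and for every vertex, the bags containing it form a connected subtree. Here edge (3,6) lies in no bag, so the decomposition is invalid.

No — edge (3,6) lies in no bag.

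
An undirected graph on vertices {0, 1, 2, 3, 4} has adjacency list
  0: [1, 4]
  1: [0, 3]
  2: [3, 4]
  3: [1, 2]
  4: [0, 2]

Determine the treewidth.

2

A width-2 tree decomposition is:
Bags: B1 = {0, 2, 4}  B2 = {0, 1, 2}  B3 = {1, 2, 3}
Tree: B1–B2, B2–B3
Each bag holds 3 vertices, so the decomposition has width 2, which upper-bounds the treewidth. Since 2–4–0–1–3–2 is a cycle in G, G is not acyclic. Forests are exactly the graphs of treewidth ≤ 1, so tw(G) ≥ 2. The upper and lower bounds meet at 2, so that is the treewidth.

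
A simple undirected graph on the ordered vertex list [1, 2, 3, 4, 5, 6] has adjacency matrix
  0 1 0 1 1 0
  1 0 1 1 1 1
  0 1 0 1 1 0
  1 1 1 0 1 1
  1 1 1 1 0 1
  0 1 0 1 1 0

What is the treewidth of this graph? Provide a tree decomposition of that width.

Treewidth 3.
One optimal decomposition is:
Bags: B1 = {1, 2, 4, 5}  B2 = {2, 3, 4, 5}  B3 = {2, 4, 5, 6}
Tree: B1–B2, B1–B3

The largest bag has 4 vertices, giving width 3; this decomposition certifies tw(G) ≤ 3. On the other hand G contains the 4-clique {1, 2, 4, 5}. A clique must lie in a single bag of any decomposition, so no decomposition can have width below 3. Combining the bounds, tw(G) = 3.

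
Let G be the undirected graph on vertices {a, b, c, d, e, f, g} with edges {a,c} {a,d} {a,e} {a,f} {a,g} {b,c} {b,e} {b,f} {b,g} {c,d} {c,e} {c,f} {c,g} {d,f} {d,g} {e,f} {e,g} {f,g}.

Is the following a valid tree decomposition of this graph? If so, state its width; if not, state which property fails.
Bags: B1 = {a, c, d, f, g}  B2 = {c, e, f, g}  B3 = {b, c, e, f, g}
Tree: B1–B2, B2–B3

No — edge (a,e) lies in no bag.

A tree decomposition must satisfy three properties: every vertex lies in some bag; for every edge, both endpoints lie together in some bag; and for every vertex, the bags containing it form a connected subtree. Here edge (a,e) lies in no bag, so the decomposition is invalid.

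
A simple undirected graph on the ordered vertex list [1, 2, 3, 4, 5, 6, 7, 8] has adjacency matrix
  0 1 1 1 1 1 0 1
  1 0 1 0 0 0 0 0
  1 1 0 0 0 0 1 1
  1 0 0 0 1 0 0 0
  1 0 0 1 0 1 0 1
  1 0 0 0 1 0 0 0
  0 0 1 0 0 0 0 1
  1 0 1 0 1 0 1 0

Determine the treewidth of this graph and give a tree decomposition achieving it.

The largest bag has 3 vertices, giving width 2; this decomposition certifies tw(G) ≤ 2. For the lower bound, the 3 vertices {1, 2, 3} are pairwise adjacent, and any tree decomposition puts a clique entirely inside one bag — forcing width ≥ 2. Combining the bounds, tw(G) = 2.

Treewidth 2.
One optimal decomposition is:
Bags: B1 = {1, 3, 8}  B2 = {1, 5, 8}  B3 = {1, 5, 6}  B4 = {1, 2, 3}  B5 = {3, 7, 8}  B6 = {1, 4, 5}
Tree: B1–B2, B2–B3, B1–B4, B1–B5, B3–B6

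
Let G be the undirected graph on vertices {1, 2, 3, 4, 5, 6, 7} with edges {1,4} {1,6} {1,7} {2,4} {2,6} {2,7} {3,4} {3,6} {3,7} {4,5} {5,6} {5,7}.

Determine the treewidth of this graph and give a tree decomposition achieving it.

Treewidth 3.
One optimal decomposition is:
Bags: B1 = {1, 4, 6, 7}  B2 = {4, 5, 6, 7}  B3 = {3, 4, 6, 7}  B4 = {2, 4, 6, 7}
Tree: B1–B2, B2–B3, B3–B4

Every bag has size at most 4, so the width is 4 − 1 = 3 and tw(G) ≤ 3. For the lower bound: the 4 vertex sets {1,7}, {5,6}, {4}, {3} are disjoint, each induces a connected subgraph, and every pair is joined by at least one edge of G. Contracting each set to a single vertex therefore yields K_{4} as a minor, and since treewidth is minor-monotone, tw(G) ≥ tw(K_{4}) = 3. Therefore the treewidth is 3.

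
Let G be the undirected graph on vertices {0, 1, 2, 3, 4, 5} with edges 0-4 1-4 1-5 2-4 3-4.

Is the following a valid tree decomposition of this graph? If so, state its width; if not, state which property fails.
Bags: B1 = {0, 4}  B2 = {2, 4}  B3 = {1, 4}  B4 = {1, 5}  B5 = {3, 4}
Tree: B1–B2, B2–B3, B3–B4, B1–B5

Every vertex of G appears in some bag (union = {0, 1, 2, 3, 4, 5}); every edge is covered by a bag; and for each vertex v the set of bags containing v is connected in the bag tree. The decomposition is therefore valid. The largest bag has 2 vertices, so the width is 1.

Yes; width 1.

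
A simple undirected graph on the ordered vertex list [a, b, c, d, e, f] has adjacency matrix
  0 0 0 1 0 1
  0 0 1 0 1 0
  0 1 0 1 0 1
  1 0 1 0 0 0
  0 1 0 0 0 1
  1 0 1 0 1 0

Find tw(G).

2

A width-2 tree decomposition is:
Bags: B1 = {b, c, e}  B2 = {c, e, f}  B3 = {c, d, f}  B4 = {a, d, f}
Tree: B1–B2, B2–B3, B3–B4
Each bag holds 3 vertices, so the decomposition has width 2, which upper-bounds the treewidth. For the lower bound, G contains the cycle b–e–f–c–b, so G is not a forest; only forests have treewidth ≤ 1, hence tw(G) ≥ 2. Hence tw(G) = 2 exactly.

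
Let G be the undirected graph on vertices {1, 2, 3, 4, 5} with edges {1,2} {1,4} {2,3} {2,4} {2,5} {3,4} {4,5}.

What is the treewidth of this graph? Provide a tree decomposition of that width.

The largest bag has 3 vertices, giving width 2; this decomposition certifies tw(G) ≤ 2. Conversely, {1, 2, 4} is a clique of size 3, and the vertices of any clique must share a bag in every tree decomposition; so some bag has ≥ 3 vertices and tw(G) ≥ 2. The upper and lower bounds meet at 2, so that is the treewidth.

Treewidth 2.
One optimal decomposition is:
Bags: B1 = {1, 2, 4}  B2 = {2, 4, 5}  B3 = {2, 3, 4}
Tree: B1–B2, B1–B3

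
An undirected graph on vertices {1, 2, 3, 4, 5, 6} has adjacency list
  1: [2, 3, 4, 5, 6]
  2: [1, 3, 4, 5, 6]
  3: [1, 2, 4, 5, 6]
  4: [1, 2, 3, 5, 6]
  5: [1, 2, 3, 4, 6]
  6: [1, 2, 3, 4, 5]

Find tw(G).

5

A width-5 tree decomposition is:
Bags: B1 = {1, 2, 3, 4, 5, 6}
Tree: (single bag)
A single bag containing all 6 vertices is trivially a valid decomposition of width 5. On the other hand G contains the 6-clique {1, 2, 3, 4, 5, 6}. A clique must lie in a single bag of any decomposition, so no decomposition can have width below 5. The upper and lower bounds meet at 5, so that is the treewidth.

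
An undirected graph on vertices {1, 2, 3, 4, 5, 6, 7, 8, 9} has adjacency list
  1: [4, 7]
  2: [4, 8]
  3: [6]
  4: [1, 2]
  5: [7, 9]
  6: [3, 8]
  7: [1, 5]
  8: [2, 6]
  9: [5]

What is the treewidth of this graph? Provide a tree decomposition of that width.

The largest bag has 2 vertices, giving width 1; this decomposition certifies tw(G) ≤ 1. Any graph with an edge has treewidth ≥ 1, and G has the edge 3–6. Combining the bounds, tw(G) = 1.

Treewidth 1.
Bags: B1 = {3, 6}  B2 = {6, 8}  B3 = {2, 8}  B4 = {2, 4}  B5 = {1, 4}  B6 = {1, 7}  B7 = {5, 7}  B8 = {5, 9}
Tree: B1–B2, B2–B3, B3–B4, B4–B5, B5–B6, B6–B7, B7–B8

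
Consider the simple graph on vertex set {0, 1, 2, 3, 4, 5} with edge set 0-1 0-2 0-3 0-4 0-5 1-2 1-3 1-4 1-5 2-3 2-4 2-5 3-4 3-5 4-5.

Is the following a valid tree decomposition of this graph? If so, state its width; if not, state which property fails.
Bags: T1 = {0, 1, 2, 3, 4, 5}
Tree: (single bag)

Yes; width 5.

Checking the three conditions: (i) the bags cover all of {0, 1, 2, 3, 4, 5}; (ii) for each edge, some bag contains both endpoints; (iii) the bags containing any fixed vertex form a subtree. All hold, so the decomposition is valid with width 6 − 1 = 5.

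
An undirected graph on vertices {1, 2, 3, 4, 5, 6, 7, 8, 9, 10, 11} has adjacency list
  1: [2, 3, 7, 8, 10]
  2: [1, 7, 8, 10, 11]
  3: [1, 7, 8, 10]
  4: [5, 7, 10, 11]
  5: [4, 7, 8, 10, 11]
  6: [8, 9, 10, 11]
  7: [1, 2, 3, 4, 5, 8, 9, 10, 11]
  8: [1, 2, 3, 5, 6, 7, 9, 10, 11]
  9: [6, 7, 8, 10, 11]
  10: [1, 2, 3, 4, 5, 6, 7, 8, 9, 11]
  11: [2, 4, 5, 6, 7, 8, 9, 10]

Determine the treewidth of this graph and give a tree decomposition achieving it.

Treewidth 4.
One such decomposition:
Bags: B1 = {5, 7, 8, 10, 11}  B2 = {2, 7, 8, 10, 11}  B3 = {4, 5, 7, 10, 11}  B4 = {1, 2, 7, 8, 10}  B5 = {7, 8, 9, 10, 11}  B6 = {1, 3, 7, 8, 10}  B7 = {6, 8, 9, 10, 11}
Tree: B1–B2, B1–B3, B2–B4, B2–B5, B4–B6, B5–B7

Every bag has size at most 5, so the width is 5 − 1 = 4 and tw(G) ≤ 4. Conversely, {6, 8, 9, 10, 11} is a clique of size 5, and the vertices of any clique must share a bag in every tree decomposition; so some bag has ≥ 5 vertices and tw(G) ≥ 4. Combining the bounds, tw(G) = 4.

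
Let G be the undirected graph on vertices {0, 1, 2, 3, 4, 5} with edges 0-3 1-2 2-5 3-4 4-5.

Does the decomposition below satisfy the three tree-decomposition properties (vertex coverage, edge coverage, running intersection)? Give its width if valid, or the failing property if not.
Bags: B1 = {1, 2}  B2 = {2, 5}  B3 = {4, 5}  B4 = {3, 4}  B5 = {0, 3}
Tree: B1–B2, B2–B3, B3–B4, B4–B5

Yes; width 1.

Every vertex of G appears in some bag (union = {0, 1, 2, 3, 4, 5}); every edge is covered by a bag; and for each vertex v the set of bags containing v is connected in the bag tree. The decomposition is therefore valid. The largest bag has 2 vertices, so the width is 1.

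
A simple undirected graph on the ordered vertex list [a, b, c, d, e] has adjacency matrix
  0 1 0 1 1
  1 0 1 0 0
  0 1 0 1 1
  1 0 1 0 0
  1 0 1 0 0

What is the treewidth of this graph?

2

A width-2 tree decomposition is:
Bags: B1 = {a, c, d}  B2 = {a, c, e}  B3 = {a, b, c}
Tree: B1–B2, B2–B3
Each bag holds 3 vertices, so the decomposition has width 2, which upper-bounds the treewidth. Since c–d–a–e–c is a cycle in G, G is not acyclic. Forests are exactly the graphs of treewidth ≤ 1, so tw(G) ≥ 2. Hence tw(G) = 2 exactly.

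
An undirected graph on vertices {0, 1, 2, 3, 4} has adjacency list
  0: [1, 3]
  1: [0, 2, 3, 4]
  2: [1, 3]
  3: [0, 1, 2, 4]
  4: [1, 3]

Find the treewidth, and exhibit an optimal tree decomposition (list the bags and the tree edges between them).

Each bag holds 3 vertices, so the decomposition has width 2, which upper-bounds the treewidth. On the other hand G contains the 3-clique {0, 1, 3}. A clique must lie in a single bag of any decomposition, so no decomposition can have width below 2. Hence tw(G) = 2 exactly.

Treewidth 2.
One optimal decomposition is:
Bags: B1 = {1, 2, 3}  B2 = {1, 3, 4}  B3 = {0, 1, 3}
Tree: B1–B2, B1–B3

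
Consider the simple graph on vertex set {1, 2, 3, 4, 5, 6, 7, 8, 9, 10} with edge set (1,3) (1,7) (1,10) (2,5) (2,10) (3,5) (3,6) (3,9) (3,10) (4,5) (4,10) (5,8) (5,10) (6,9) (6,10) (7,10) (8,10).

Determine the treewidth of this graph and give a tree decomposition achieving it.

Treewidth 2.
One optimal decomposition is:
Bags: B1 = {4, 5, 10}  B2 = {3, 5, 10}  B3 = {3, 6, 10}  B4 = {3, 6, 9}  B5 = {5, 8, 10}  B6 = {1, 3, 10}  B7 = {2, 5, 10}  B8 = {1, 7, 10}
Tree: B1–B2, B2–B3, B3–B4, B2–B5, B2–B6, B1–B7, B6–B8

The largest bag has 3 vertices, giving width 2; this decomposition certifies tw(G) ≤ 2. Conversely, {3, 6, 9} is a clique of size 3, and the vertices of any clique must share a bag in every tree decomposition; so some bag has ≥ 3 vertices and tw(G) ≥ 2. Combining the bounds, tw(G) = 2.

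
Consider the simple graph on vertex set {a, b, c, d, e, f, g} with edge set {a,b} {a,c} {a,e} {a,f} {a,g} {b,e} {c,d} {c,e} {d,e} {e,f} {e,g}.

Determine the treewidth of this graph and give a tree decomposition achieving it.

The largest bag has 3 vertices, giving width 2; this decomposition certifies tw(G) ≤ 2. On the other hand G contains the 3-clique {c, d, e}. A clique must lie in a single bag of any decomposition, so no decomposition can have width below 2. Hence tw(G) = 2 exactly.

Treewidth 2.
One optimal decomposition is:
Bags: B1 = {a, b, e}  B2 = {a, c, e}  B3 = {c, d, e}  B4 = {a, e, g}  B5 = {a, e, f}
Tree: B1–B2, B2–B3, B2–B4, B1–B5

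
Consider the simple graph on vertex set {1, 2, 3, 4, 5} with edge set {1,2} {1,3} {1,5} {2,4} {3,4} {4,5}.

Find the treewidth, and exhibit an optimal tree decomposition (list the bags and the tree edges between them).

The largest bag has 3 vertices, giving width 2; this decomposition certifies tw(G) ≤ 2. For the lower bound, G contains the cycle 4–2–1–5–4, so G is not a forest; only forests have treewidth ≤ 1, hence tw(G) ≥ 2. Therefore the treewidth is 2.

Treewidth 2.
Bags: B1 = {1, 2, 4}  B2 = {1, 4, 5}  B3 = {1, 3, 4}
Tree: B1–B2, B2–B3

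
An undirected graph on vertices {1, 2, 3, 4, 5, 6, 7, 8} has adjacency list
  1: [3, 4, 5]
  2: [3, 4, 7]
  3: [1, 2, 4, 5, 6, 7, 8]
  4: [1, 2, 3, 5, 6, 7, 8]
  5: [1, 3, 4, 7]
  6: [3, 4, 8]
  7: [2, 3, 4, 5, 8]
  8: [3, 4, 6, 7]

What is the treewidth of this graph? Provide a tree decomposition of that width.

The largest bag has 4 vertices, giving width 3; this decomposition certifies tw(G) ≤ 3. On the other hand G contains the 4-clique {1, 3, 4, 5}. A clique must lie in a single bag of any decomposition, so no decomposition can have width below 3. Hence tw(G) = 3 exactly.

Treewidth 3.
One such decomposition:
Bags: B1 = {2, 3, 4, 7}  B2 = {3, 4, 5, 7}  B3 = {1, 3, 4, 5}  B4 = {3, 4, 7, 8}  B5 = {3, 4, 6, 8}
Tree: B1–B2, B2–B3, B1–B4, B4–B5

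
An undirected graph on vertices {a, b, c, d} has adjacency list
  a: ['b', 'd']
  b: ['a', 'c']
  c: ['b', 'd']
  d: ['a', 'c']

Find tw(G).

2

A width-2 tree decomposition is:
Bags: B1 = {a, c, d}  B2 = {a, b, c}
Tree: B1–B2
Every bag has size at most 3, so the width is 3 − 1 = 2 and tw(G) ≤ 2. Since c–d–a–b–c is a cycle in G, G is not acyclic. Forests are exactly the graphs of treewidth ≤ 1, so tw(G) ≥ 2. The upper and lower bounds meet at 2, so that is the treewidth.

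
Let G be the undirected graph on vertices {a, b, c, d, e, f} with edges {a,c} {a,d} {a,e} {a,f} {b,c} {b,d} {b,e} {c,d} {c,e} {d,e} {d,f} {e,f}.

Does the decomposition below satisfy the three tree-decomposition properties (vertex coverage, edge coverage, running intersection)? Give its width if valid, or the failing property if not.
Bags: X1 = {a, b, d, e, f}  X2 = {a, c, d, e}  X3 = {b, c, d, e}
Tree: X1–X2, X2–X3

No — bags containing vertex b are not connected in the tree.

A tree decomposition must satisfy three properties: every vertex lies in some bag; for every edge, both endpoints lie together in some bag; and for every vertex, the bags containing it form a connected subtree. Here bags containing vertex b are not connected in the tree, so the decomposition is invalid.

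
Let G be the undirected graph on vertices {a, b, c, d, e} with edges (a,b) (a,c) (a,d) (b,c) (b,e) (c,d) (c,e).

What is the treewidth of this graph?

A width-2 tree decomposition is:
Bags: B1 = {a, b, c}  B2 = {b, c, e}  B3 = {a, c, d}
Tree: B1–B2, B1–B3
Each bag holds 3 vertices, so the decomposition has width 2, which upper-bounds the treewidth. Conversely, {b, c, e} is a clique of size 3, and the vertices of any clique must share a bag in every tree decomposition; so some bag has ≥ 3 vertices and tw(G) ≥ 2. The upper and lower bounds meet at 2, so that is the treewidth.

2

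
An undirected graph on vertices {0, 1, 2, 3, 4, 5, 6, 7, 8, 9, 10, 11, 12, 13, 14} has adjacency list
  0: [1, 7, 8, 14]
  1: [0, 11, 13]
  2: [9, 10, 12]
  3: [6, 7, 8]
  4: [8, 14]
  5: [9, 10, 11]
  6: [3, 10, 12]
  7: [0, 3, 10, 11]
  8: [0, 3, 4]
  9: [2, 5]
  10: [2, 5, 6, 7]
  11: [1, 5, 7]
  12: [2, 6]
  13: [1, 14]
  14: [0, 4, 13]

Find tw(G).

3

A width-3 tree decomposition is:
Bags: B1 = {1, 4, 13, 14}  B2 = {0, 1, 4, 14}  B3 = {0, 1, 4, 8}  B4 = {0, 1, 8, 11}  B5 = {0, 7, 8, 11}  B6 = {3, 7, 8, 11}  B7 = {3, 5, 7, 11}  B8 = {3, 5, 7, 10}  B9 = {3, 5, 6, 10}  B10 = {5, 6, 9, 10}  B11 = {2, 6, 9, 10}  B12 = {2, 6, 9, 12}
Tree: B1–B2, B2–B3, B3–B4, B4–B5, B5–B6, B6–B7, B7–B8, B8–B9, B9–B10, B10–B11, B11–B12
The largest bag has 4 vertices, giving width 3; this decomposition certifies tw(G) ≤ 3. For the lower bound: the 4 vertex sets {4,13,14}, {1}, {0}, {3,7,8,11} are disjoint, each induces a connected subgraph, and every pair is joined by at least one edge of G. Contracting each set to a single vertex therefore yields K_{4} as a minor, and since treewidth is minor-monotone, tw(G) ≥ tw(K_{4}) = 3. Combining the bounds, tw(G) = 3.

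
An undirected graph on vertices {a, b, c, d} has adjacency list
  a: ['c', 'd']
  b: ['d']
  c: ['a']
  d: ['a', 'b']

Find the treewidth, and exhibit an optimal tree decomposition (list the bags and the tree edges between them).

Each bag holds 2 vertices, so the decomposition has width 1, which upper-bounds the treewidth. Any graph with an edge has treewidth ≥ 1, and G has the edge c–a. Hence tw(G) = 1 exactly.

Treewidth 1.
Bags: B1 = {a, c}  B2 = {a, d}  B3 = {b, d}
Tree: B1–B2, B2–B3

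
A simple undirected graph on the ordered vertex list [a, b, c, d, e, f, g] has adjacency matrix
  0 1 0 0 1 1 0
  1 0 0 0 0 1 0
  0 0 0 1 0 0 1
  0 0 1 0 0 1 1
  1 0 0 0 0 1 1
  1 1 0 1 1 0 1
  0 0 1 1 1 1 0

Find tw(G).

A width-2 tree decomposition is:
Bags: B1 = {e, f, g}  B2 = {d, f, g}  B3 = {a, e, f}  B4 = {c, d, g}  B5 = {a, b, f}
Tree: B1–B2, B1–B3, B2–B4, B3–B5
Every bag has size at most 3, so the width is 3 − 1 = 2 and tw(G) ≤ 2. For the lower bound, the 3 vertices {c, d, g} are pairwise adjacent, and any tree decomposition puts a clique entirely inside one bag — forcing width ≥ 2. Combining the bounds, tw(G) = 2.

2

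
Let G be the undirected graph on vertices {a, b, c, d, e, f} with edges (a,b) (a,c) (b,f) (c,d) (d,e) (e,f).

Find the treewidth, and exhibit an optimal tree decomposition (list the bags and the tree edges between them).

Each bag holds 3 vertices, so the decomposition has width 2, which upper-bounds the treewidth. Since c–a–b–f–e–d–c is a cycle in G, G is not acyclic. Forests are exactly the graphs of treewidth ≤ 1, so tw(G) ≥ 2. Hence tw(G) = 2 exactly.

Treewidth 2.
One optimal decomposition is:
Bags: B1 = {a, b, c}  B2 = {b, c, f}  B3 = {c, e, f}  B4 = {c, d, e}
Tree: B1–B2, B2–B3, B3–B4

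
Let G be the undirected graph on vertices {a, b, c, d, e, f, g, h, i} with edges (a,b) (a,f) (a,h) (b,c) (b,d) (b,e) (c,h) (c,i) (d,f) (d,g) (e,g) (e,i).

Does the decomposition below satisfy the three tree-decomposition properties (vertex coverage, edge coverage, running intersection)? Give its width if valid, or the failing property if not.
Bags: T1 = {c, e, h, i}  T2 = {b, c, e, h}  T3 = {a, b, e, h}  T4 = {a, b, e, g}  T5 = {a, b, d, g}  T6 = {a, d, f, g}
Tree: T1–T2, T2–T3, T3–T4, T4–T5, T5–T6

Yes; width 3.

Vertex coverage: the bags together contain {a, b, c, d, e, f, g, h, i}, the full vertex set. Edge coverage: each edge of G has both endpoints in at least one bag. Running intersection: for every vertex, the bags containing it form a connected subtree. All three properties hold, so this is a valid tree decomposition of width max|bag| − 1 = 3, and hence tw(G) ≤ 3.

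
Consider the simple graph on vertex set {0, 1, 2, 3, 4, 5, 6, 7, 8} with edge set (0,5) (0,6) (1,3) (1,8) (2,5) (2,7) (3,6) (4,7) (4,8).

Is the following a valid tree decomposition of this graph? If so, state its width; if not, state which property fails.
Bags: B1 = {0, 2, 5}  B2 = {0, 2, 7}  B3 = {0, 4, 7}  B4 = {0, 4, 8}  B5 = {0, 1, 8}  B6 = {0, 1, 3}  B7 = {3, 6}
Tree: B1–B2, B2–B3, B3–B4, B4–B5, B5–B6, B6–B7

No — edge (0,6) lies in no bag.

A tree decomposition must satisfy three properties: every vertex lies in some bag; for every edge, both endpoints lie together in some bag; and for every vertex, the bags containing it form a connected subtree. Here edge (0,6) lies in no bag, so the decomposition is invalid.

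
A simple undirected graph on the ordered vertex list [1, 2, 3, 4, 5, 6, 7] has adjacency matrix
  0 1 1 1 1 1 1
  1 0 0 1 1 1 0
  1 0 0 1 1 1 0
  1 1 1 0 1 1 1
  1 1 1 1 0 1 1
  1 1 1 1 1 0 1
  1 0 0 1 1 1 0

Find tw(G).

A width-4 tree decomposition is:
Bags: B1 = {1, 3, 4, 5, 6}  B2 = {1, 4, 5, 6, 7}  B3 = {1, 2, 4, 5, 6}
Tree: B1–B2, B1–B3
Every bag has size at most 5, so the width is 5 − 1 = 4 and tw(G) ≤ 4. Conversely, {1, 2, 4, 5, 6} is a clique of size 5, and the vertices of any clique must share a bag in every tree decomposition; so some bag has ≥ 5 vertices and tw(G) ≥ 4. Therefore the treewidth is 4.

4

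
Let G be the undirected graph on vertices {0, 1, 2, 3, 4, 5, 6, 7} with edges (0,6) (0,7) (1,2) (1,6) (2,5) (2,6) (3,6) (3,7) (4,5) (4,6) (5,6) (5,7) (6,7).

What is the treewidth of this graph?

A width-2 tree decomposition is:
Bags: B1 = {2, 5, 6}  B2 = {4, 5, 6}  B3 = {5, 6, 7}  B4 = {3, 6, 7}  B5 = {0, 6, 7}  B6 = {1, 2, 6}
Tree: B1–B2, B2–B3, B3–B4, B3–B5, B1–B6
Every bag has size at most 3, so the width is 3 − 1 = 2 and tw(G) ≤ 2. For the lower bound, the 3 vertices {0, 6, 7} are pairwise adjacent, and any tree decomposition puts a clique entirely inside one bag — forcing width ≥ 2. The upper and lower bounds meet at 2, so that is the treewidth.

2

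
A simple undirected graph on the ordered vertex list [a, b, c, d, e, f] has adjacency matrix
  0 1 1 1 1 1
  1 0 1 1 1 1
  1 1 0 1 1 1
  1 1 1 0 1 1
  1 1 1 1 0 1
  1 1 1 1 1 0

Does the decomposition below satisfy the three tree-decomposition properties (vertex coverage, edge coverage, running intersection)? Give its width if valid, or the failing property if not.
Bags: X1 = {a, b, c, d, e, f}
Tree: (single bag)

Yes; width 5.

Vertex coverage: the bags together contain {a, b, c, d, e, f}, the full vertex set. Edge coverage: each edge of G has both endpoints in at least one bag. Running intersection: for every vertex, the bags containing it form a connected subtree. All three properties hold, so this is a valid tree decomposition of width max|bag| − 1 = 5, and hence tw(G) ≤ 5.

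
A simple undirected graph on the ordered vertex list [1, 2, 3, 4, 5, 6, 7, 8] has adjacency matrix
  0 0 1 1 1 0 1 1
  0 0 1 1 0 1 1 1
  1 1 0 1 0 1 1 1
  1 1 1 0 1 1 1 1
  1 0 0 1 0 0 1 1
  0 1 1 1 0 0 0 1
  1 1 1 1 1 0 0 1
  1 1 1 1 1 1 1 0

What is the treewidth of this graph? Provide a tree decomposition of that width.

Every bag has size at most 5, so the width is 5 − 1 = 4 and tw(G) ≤ 4. For the lower bound, the 5 vertices {1, 3, 4, 7, 8} are pairwise adjacent, and any tree decomposition puts a clique entirely inside one bag — forcing width ≥ 4. Hence tw(G) = 4 exactly.

Treewidth 4.
Bags: B1 = {2, 3, 4, 7, 8}  B2 = {1, 3, 4, 7, 8}  B3 = {1, 4, 5, 7, 8}  B4 = {2, 3, 4, 6, 8}
Tree: B1–B2, B2–B3, B1–B4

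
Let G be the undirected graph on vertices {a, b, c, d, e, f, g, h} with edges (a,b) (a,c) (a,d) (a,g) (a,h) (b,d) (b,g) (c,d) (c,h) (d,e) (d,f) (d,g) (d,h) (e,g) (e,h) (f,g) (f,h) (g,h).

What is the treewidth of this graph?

3

A width-3 tree decomposition is:
Bags: B1 = {a, d, g, h}  B2 = {a, b, d, g}  B3 = {d, e, g, h}  B4 = {d, f, g, h}  B5 = {a, c, d, h}
Tree: B1–B2, B1–B3, B3–B4, B1–B5
The largest bag has 4 vertices, giving width 3; this decomposition certifies tw(G) ≤ 3. Conversely, {d, e, g, h} is a clique of size 4, and the vertices of any clique must share a bag in every tree decomposition; so some bag has ≥ 4 vertices and tw(G) ≥ 3. Therefore the treewidth is 3.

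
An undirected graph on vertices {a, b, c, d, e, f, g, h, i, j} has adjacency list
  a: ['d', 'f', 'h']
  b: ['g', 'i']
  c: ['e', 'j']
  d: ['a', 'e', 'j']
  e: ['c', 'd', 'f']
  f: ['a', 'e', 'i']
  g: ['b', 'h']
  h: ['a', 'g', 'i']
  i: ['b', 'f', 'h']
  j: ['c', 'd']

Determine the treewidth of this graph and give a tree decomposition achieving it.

Treewidth 2.
One optimal decomposition is:
Bags: B1 = {c, e, j}  B2 = {d, e, j}  B3 = {d, e, f}  B4 = {a, d, f}  B5 = {a, f, i}  B6 = {a, h, i}  B7 = {b, h, i}  B8 = {b, g, h}
Tree: B1–B2, B2–B3, B3–B4, B4–B5, B5–B6, B6–B7, B7–B8

Each bag holds 3 vertices, so the decomposition has width 2, which upper-bounds the treewidth. For the lower bound, G contains the cycle c–j–d–e–c, so G is not a forest; only forests have treewidth ≤ 1, hence tw(G) ≥ 2. Hence tw(G) = 2 exactly.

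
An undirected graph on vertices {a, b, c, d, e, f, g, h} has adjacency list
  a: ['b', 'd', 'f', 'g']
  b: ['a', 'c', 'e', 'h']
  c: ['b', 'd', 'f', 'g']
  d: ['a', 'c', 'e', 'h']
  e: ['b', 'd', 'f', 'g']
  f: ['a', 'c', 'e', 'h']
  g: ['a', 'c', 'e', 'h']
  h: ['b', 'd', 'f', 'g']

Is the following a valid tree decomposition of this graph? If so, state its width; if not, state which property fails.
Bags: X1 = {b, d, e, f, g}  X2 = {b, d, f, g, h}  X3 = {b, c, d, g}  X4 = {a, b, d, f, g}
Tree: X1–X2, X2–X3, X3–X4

A tree decomposition must satisfy three properties: every vertex lies in some bag; for every edge, both endpoints lie together in some bag; and for every vertex, the bags containing it form a connected subtree. Here edge (f,c) lies in no bag, so the decomposition is invalid.

No — edge (f,c) lies in no bag.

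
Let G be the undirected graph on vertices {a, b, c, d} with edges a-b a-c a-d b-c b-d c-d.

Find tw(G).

A width-3 tree decomposition is:
Bags: B1 = {a, b, c, d}
Tree: (single bag)
With just one bag of size 4, the width is 4 − 1 = 3, so tw(G) ≤ 3. On the other hand G contains the 4-clique {a, b, c, d}. A clique must lie in a single bag of any decomposition, so no decomposition can have width below 3. The upper and lower bounds meet at 3, so that is the treewidth.

3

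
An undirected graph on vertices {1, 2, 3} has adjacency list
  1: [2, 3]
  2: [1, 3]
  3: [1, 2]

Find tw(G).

A width-2 tree decomposition is:
Bags: B1 = {1, 2, 3}
Tree: (single bag)
A single bag containing all 3 vertices is trivially a valid decomposition of width 2. For the lower bound, the 3 vertices {1, 2, 3} are pairwise adjacent, and any tree decomposition puts a clique entirely inside one bag — forcing width ≥ 2. Therefore the treewidth is 2.

2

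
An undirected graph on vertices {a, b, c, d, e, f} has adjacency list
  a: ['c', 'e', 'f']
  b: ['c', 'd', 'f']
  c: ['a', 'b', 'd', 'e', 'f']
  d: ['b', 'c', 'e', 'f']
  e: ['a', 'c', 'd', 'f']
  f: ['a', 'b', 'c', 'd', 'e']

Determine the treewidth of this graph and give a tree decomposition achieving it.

Treewidth 3.
One optimal decomposition is:
Bags: B1 = {a, c, e, f}  B2 = {c, d, e, f}  B3 = {b, c, d, f}
Tree: B1–B2, B2–B3

Each bag holds 4 vertices, so the decomposition has width 3, which upper-bounds the treewidth. On the other hand G contains the 4-clique {c, d, e, f}. A clique must lie in a single bag of any decomposition, so no decomposition can have width below 3. Combining the bounds, tw(G) = 3.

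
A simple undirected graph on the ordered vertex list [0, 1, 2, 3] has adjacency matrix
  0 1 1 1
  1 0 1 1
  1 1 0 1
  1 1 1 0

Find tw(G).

3

A width-3 tree decomposition is:
Bags: B1 = {0, 1, 2, 3}
Tree: (single bag)
A single bag containing all 4 vertices is trivially a valid decomposition of width 3. On the other hand G contains the 4-clique {0, 1, 2, 3}. A clique must lie in a single bag of any decomposition, so no decomposition can have width below 3. Hence tw(G) = 3 exactly.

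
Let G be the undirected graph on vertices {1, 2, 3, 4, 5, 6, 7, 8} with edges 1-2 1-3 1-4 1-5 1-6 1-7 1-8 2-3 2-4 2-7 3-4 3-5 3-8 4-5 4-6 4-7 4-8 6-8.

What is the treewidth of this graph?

A width-3 tree decomposition is:
Bags: B1 = {1, 3, 4, 8}  B2 = {1, 2, 3, 4}  B3 = {1, 4, 6, 8}  B4 = {1, 2, 4, 7}  B5 = {1, 3, 4, 5}
Tree: B1–B2, B1–B3, B2–B4, B1–B5
The largest bag has 4 vertices, giving width 3; this decomposition certifies tw(G) ≤ 3. For the lower bound, the 4 vertices {1, 3, 4, 8} are pairwise adjacent, and any tree decomposition puts a clique entirely inside one bag — forcing width ≥ 3. Therefore the treewidth is 3.

3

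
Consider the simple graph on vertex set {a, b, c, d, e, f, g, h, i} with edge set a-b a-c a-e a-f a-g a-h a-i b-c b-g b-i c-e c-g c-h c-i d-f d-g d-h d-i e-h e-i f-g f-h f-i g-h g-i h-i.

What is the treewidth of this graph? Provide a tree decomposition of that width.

Treewidth 4.
Bags: B1 = {a, c, g, h, i}  B2 = {a, f, g, h, i}  B3 = {d, f, g, h, i}  B4 = {a, b, c, g, i}  B5 = {a, c, e, h, i}
Tree: B1–B2, B2–B3, B1–B4, B1–B5

Every bag has size at most 5, so the width is 5 − 1 = 4 and tw(G) ≤ 4. Conversely, {a, c, g, h, i} is a clique of size 5, and the vertices of any clique must share a bag in every tree decomposition; so some bag has ≥ 5 vertices and tw(G) ≥ 4. Therefore the treewidth is 4.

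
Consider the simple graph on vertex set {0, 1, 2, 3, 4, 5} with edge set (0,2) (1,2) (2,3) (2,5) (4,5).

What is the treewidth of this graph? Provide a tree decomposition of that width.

Each bag holds 2 vertices, so the decomposition has width 1, which upper-bounds the treewidth. Any graph with an edge has treewidth ≥ 1, and G has the edge 2–1. Therefore the treewidth is 1.

Treewidth 1.
One optimal decomposition is:
Bags: B1 = {1, 2}  B2 = {2, 3}  B3 = {2, 5}  B4 = {4, 5}  B5 = {0, 2}
Tree: B1–B2, B1–B3, B3–B4, B2–B5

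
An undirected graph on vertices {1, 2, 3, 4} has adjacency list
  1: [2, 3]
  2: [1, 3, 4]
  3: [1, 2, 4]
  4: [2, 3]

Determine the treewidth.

2

A width-2 tree decomposition is:
Bags: B1 = {2, 3, 4}  B2 = {1, 2, 3}
Tree: B1–B2
Every bag has size at most 3, so the width is 3 − 1 = 2 and tw(G) ≤ 2. On the other hand G contains the 3-clique {1, 2, 3}. A clique must lie in a single bag of any decomposition, so no decomposition can have width below 2. Hence tw(G) = 2 exactly.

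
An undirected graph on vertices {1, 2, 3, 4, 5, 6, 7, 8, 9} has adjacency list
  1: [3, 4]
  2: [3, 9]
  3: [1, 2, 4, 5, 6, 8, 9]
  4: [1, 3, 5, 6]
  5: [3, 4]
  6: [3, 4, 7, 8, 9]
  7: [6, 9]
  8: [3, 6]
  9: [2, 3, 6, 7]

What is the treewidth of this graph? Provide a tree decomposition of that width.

Each bag holds 3 vertices, so the decomposition has width 2, which upper-bounds the treewidth. For the lower bound, the 3 vertices {3, 6, 8} are pairwise adjacent, and any tree decomposition puts a clique entirely inside one bag — forcing width ≥ 2. Hence tw(G) = 2 exactly.

Treewidth 2.
One optimal decomposition is:
Bags: B1 = {3, 6, 8}  B2 = {3, 6, 9}  B3 = {6, 7, 9}  B4 = {3, 4, 6}  B5 = {2, 3, 9}  B6 = {3, 4, 5}  B7 = {1, 3, 4}
Tree: B1–B2, B2–B3, B2–B4, B2–B5, B4–B6, B4–B7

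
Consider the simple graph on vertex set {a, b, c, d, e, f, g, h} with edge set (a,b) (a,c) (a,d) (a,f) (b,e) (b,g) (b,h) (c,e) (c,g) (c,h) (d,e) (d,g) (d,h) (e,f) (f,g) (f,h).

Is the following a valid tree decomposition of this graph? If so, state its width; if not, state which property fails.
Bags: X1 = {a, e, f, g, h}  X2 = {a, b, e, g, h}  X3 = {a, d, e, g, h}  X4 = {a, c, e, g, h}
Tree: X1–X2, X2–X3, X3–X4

Yes; width 4.

Vertex coverage: the bags together contain {a, b, c, d, e, f, g, h}, the full vertex set. Edge coverage: each edge of G has both endpoints in at least one bag. Running intersection: for every vertex, the bags containing it form a connected subtree. All three properties hold, so this is a valid tree decomposition of width max|bag| − 1 = 4, and hence tw(G) ≤ 4.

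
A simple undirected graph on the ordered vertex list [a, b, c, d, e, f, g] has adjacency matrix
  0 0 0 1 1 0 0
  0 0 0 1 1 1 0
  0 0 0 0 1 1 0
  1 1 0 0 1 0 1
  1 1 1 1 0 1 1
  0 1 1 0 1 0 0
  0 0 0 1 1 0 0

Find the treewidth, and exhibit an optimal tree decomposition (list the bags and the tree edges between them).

Every bag has size at most 3, so the width is 3 − 1 = 2 and tw(G) ≤ 2. For the lower bound, the 3 vertices {d, e, g} are pairwise adjacent, and any tree decomposition puts a clique entirely inside one bag — forcing width ≥ 2. Hence tw(G) = 2 exactly.

Treewidth 2.
Bags: B1 = {b, d, e}  B2 = {b, e, f}  B3 = {a, d, e}  B4 = {d, e, g}  B5 = {c, e, f}
Tree: B1–B2, B1–B3, B1–B4, B2–B5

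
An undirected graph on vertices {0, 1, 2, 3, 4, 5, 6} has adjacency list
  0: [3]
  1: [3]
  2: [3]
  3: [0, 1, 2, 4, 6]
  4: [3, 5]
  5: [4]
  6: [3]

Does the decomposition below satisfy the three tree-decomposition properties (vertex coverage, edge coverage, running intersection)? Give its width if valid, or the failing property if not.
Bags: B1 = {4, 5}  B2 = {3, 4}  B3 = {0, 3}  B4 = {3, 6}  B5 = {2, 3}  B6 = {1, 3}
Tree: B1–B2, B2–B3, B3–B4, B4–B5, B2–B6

Every vertex of G appears in some bag (union = {0, 1, 2, 3, 4, 5, 6}); every edge is covered by a bag; and for each vertex v the set of bags containing v is connected in the bag tree. The decomposition is therefore valid. The largest bag has 2 vertices, so the width is 1.

Yes; width 1.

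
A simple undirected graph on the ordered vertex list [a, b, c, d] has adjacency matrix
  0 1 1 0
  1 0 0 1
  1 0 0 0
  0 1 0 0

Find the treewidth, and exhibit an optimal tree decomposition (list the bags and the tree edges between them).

Every bag has size at most 2, so the width is 2 − 1 = 1 and tw(G) ≤ 1. Any graph with an edge has treewidth ≥ 1, and G has the edge c–a. Combining the bounds, tw(G) = 1.

Treewidth 1.
One such decomposition:
Bags: B1 = {a, c}  B2 = {a, b}  B3 = {b, d}
Tree: B1–B2, B2–B3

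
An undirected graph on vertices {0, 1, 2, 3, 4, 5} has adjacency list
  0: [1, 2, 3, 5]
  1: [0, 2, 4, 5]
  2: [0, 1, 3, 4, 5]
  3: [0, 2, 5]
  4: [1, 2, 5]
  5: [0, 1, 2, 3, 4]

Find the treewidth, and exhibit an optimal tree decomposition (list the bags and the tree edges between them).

The largest bag has 4 vertices, giving width 3; this decomposition certifies tw(G) ≤ 3. For the lower bound, the 4 vertices {0, 1, 2, 5} are pairwise adjacent, and any tree decomposition puts a clique entirely inside one bag — forcing width ≥ 3. Combining the bounds, tw(G) = 3.

Treewidth 3.
One optimal decomposition is:
Bags: B1 = {0, 1, 2, 5}  B2 = {0, 2, 3, 5}  B3 = {1, 2, 4, 5}
Tree: B1–B2, B1–B3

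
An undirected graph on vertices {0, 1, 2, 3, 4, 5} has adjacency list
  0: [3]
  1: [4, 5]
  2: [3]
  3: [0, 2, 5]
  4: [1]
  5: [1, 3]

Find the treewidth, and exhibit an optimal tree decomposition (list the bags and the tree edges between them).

Every bag has size at most 2, so the width is 2 − 1 = 1 and tw(G) ≤ 1. G has an edge, so its treewidth is at least 1. The upper and lower bounds meet at 1, so that is the treewidth.

Treewidth 1.
One such decomposition:
Bags: B1 = {1, 4}  B2 = {1, 5}  B3 = {3, 5}  B4 = {0, 3}  B5 = {2, 3}
Tree: B1–B2, B2–B3, B3–B4, B4–B5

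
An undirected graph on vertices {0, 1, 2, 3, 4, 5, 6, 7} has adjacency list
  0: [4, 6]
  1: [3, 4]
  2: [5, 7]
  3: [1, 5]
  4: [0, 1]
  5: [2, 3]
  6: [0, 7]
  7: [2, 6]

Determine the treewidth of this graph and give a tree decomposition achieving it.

Treewidth 2.
One such decomposition:
Bags: B1 = {0, 6, 7}  B2 = {0, 4, 7}  B3 = {1, 4, 7}  B4 = {1, 3, 7}  B5 = {3, 5, 7}  B6 = {2, 5, 7}
Tree: B1–B2, B2–B3, B3–B4, B4–B5, B5–B6

Each bag holds 3 vertices, so the decomposition has width 2, which upper-bounds the treewidth. The edges 7–6–0–4–1–3–5–2–7 form a cycle, so G is not a tree and its treewidth is at least 2. Hence tw(G) = 2 exactly.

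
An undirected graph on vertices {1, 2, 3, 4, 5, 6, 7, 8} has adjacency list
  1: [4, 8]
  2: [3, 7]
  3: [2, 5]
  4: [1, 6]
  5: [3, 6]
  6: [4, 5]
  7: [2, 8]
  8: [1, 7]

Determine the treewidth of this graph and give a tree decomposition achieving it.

The largest bag has 3 vertices, giving width 2; this decomposition certifies tw(G) ≤ 2. For the lower bound, G contains the cycle 1–4–6–5–3–2–7–8–1, so G is not a forest; only forests have treewidth ≤ 1, hence tw(G) ≥ 2. The upper and lower bounds meet at 2, so that is the treewidth.

Treewidth 2.
One such decomposition:
Bags: B1 = {1, 4, 6}  B2 = {1, 5, 6}  B3 = {1, 3, 5}  B4 = {1, 2, 3}  B5 = {1, 2, 7}  B6 = {1, 7, 8}
Tree: B1–B2, B2–B3, B3–B4, B4–B5, B5–B6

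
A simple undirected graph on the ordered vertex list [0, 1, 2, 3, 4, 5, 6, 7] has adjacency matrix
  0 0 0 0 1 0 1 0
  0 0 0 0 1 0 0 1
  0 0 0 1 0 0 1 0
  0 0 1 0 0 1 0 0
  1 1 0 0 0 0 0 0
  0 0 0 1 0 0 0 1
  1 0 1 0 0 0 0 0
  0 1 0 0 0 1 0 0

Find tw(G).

2

A width-2 tree decomposition is:
Bags: B1 = {2, 3, 5}  B2 = {2, 5, 7}  B3 = {1, 2, 7}  B4 = {1, 2, 4}  B5 = {0, 2, 4}  B6 = {0, 2, 6}
Tree: B1–B2, B2–B3, B3–B4, B4–B5, B5–B6
The largest bag has 3 vertices, giving width 2; this decomposition certifies tw(G) ≤ 2. The edges 2–3–5–7–1–4–0–6–2 form a cycle, so G is not a tree and its treewidth is at least 2. Hence tw(G) = 2 exactly.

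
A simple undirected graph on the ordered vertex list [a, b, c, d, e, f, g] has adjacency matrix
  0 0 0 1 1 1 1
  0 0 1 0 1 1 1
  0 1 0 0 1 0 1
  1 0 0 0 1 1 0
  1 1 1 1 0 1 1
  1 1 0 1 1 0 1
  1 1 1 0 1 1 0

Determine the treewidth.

A width-3 tree decomposition is:
Bags: B1 = {a, d, e, f}  B2 = {a, e, f, g}  B3 = {b, e, f, g}  B4 = {b, c, e, g}
Tree: B1–B2, B2–B3, B3–B4
Every bag has size at most 4, so the width is 4 − 1 = 3 and tw(G) ≤ 3. Conversely, {b, c, e, g} is a clique of size 4, and the vertices of any clique must share a bag in every tree decomposition; so some bag has ≥ 4 vertices and tw(G) ≥ 3. The upper and lower bounds meet at 3, so that is the treewidth.

3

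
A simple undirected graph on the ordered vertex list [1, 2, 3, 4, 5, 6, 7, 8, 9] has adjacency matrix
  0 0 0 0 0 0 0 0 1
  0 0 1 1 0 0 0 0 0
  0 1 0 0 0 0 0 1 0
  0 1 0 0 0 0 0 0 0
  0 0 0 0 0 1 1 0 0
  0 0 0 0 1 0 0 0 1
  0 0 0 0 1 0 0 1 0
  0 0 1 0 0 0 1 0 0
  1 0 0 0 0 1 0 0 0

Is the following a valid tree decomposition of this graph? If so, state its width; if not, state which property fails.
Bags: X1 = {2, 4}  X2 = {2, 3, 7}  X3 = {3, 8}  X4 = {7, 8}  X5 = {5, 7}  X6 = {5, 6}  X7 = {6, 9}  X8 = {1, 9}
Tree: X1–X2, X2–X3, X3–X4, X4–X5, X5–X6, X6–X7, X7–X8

No — bags containing vertex 7 are not connected in the tree.

A tree decomposition must satisfy three properties: every vertex lies in some bag; for every edge, both endpoints lie together in some bag; and for every vertex, the bags containing it form a connected subtree. Here bags containing vertex 7 are not connected in the tree, so the decomposition is invalid.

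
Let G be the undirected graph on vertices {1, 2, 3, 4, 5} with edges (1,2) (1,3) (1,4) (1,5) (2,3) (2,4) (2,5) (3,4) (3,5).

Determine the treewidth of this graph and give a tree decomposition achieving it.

Each bag holds 4 vertices, so the decomposition has width 3, which upper-bounds the treewidth. On the other hand G contains the 4-clique {1, 2, 3, 4}. A clique must lie in a single bag of any decomposition, so no decomposition can have width below 3. Therefore the treewidth is 3.

Treewidth 3.
One such decomposition:
Bags: B1 = {1, 2, 3, 4}  B2 = {1, 2, 3, 5}
Tree: B1–B2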